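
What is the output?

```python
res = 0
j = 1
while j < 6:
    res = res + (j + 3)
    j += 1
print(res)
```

j=1: res = 0+4 = 4
j=2: res = 4+5 = 9
j=3: res = 9+6 = 15
j=4: res = 15+7 = 22
j=5: res = 22+8 = 30

30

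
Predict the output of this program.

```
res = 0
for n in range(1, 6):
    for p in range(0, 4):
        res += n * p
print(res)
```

n=1,p=0: res = 0+0 = 0
n=1,p=1: res = 0+1 = 1
n=1,p=2: res = 1+2 = 3
n=1,p=3: res = 3+3 = 6
n=2,p=0: res = 6+0 = 6
n=2,p=1: res = 6+2 = 8
n=2,p=2: res = 8+4 = 12
n=2,p=3: res = 12+6 = 18
n=3,p=0: res = 18+0 = 18
n=3,p=1: res = 18+3 = 21
n=3,p=2: res = 21+6 = 27
n=3,p=3: res = 27+9 = 36
n=4,p=0: res = 36+0 = 36
n=4,p=1: res = 36+4 = 40
n=4,p=2: res = 40+8 = 48
n=4,p=3: res = 48+12 = 60
n=5,p=0: res = 60+0 = 60
n=5,p=1: res = 60+5 = 65
n=5,p=2: res = 65+10 = 75
n=5,p=3: res = 75+15 = 90

90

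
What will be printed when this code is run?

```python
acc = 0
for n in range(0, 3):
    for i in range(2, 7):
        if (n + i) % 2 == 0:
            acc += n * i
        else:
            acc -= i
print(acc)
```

n=0,i=2: even sum, acc = 0+0 = 0
n=0,i=3: odd sum, acc = 0-3 = -3
n=0,i=4: even sum, acc = (-3)+0 = -3
n=0,i=5: odd sum, acc = (-3)-5 = -8
n=0,i=6: even sum, acc = (-8)+0 = -8
n=1,i=2: odd sum, acc = (-8)-2 = -10
n=1,i=3: even sum, acc = (-10)+3 = -7
n=1,i=4: odd sum, acc = (-7)-4 = -11
n=1,i=5: even sum, acc = (-11)+5 = -6
n=1,i=6: odd sum, acc = (-6)-6 = -12
n=2,i=2: even sum, acc = (-12)+4 = -8
n=2,i=3: odd sum, acc = (-8)-3 = -11
n=2,i=4: even sum, acc = (-11)+8 = -3
n=2,i=5: odd sum, acc = (-3)-5 = -8
n=2,i=6: even sum, acc = (-8)+12 = 4

4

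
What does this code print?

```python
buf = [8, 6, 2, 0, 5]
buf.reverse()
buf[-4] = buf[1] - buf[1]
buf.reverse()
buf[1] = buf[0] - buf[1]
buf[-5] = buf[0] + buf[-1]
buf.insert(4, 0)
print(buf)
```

[13, 2, 2, 0, 0, 5]

reverse → [5, 0, 2, 6, 8]
buf[-4] = buf[1]-buf[1] = 0-0 = 0 → [5, 0, 2, 6, 8]
reverse → [8, 6, 2, 0, 5]
buf[1] = buf[0]-buf[1] = 8-6 = 2 → [8, 2, 2, 0, 5]
buf[-5] = buf[0]+buf[-1] = 8+5 = 13 → [13, 2, 2, 0, 5]
insert 0 at 4 → [13, 2, 2, 0, 0, 5]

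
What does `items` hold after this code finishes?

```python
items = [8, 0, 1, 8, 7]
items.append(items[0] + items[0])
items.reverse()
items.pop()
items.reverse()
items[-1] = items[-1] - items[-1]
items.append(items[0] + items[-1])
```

[0, 1, 8, 7, 0, 0]

append items[0]+items[0] = 8+8 = 16 → [8, 0, 1, 8, 7, 16]
reverse → [16, 7, 8, 1, 0, 8]
pop() removes 8 → [16, 7, 8, 1, 0]
reverse → [0, 1, 8, 7, 16]
items[-1] = items[-1]-items[-1] = 16-16 = 0 → [0, 1, 8, 7, 0]
append items[0]+items[-1] = 0+0 = 0 → [0, 1, 8, 7, 0, 0]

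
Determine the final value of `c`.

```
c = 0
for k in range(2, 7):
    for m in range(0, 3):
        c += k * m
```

60

k=2,m=0: c = 0+0 = 0
k=2,m=1: c = 0+2 = 2
k=2,m=2: c = 2+4 = 6
k=3,m=0: c = 6+0 = 6
k=3,m=1: c = 6+3 = 9
k=3,m=2: c = 9+6 = 15
k=4,m=0: c = 15+0 = 15
k=4,m=1: c = 15+4 = 19
k=4,m=2: c = 19+8 = 27
k=5,m=0: c = 27+0 = 27
k=5,m=1: c = 27+5 = 32
k=5,m=2: c = 32+10 = 42
k=6,m=0: c = 42+0 = 42
k=6,m=1: c = 42+6 = 48
k=6,m=2: c = 48+12 = 60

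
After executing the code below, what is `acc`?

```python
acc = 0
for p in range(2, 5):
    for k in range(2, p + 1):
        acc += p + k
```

p=2,k=2: acc = 0+4 = 4
p=3,k=2: acc = 4+5 = 9
p=3,k=3: acc = 9+6 = 15
p=4,k=2: acc = 15+6 = 21
p=4,k=3: acc = 21+7 = 28
p=4,k=4: acc = 28+8 = 36

36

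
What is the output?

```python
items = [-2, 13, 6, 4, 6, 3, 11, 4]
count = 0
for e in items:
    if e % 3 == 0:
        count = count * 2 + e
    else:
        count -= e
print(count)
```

-80

e=-2: not %3==0, count = 0-(-2) = 2
e=13: not %3==0, count = 2-13 = -11
e=6: %3==0, count = (-11)*2+6 = -16
e=4: not %3==0, count = (-16)-4 = -20
e=6: %3==0, count = (-20)*2+6 = -34
e=3: %3==0, count = (-34)*2+3 = -65
e=11: not %3==0, count = (-65)-11 = -76
e=4: not %3==0, count = (-76)-4 = -80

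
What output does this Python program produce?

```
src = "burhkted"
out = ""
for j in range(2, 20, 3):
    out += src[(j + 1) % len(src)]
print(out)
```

j=2: add src[3]='h' → 'h'
j=5: add src[6]='e' → 'he'
j=8: add src[1]='u' → 'heu'
j=11: add src[4]='k' → 'heuk'
j=14: add src[7]='d' → 'heukd'
j=17: add src[2]='r' → 'heukdr'

heukdr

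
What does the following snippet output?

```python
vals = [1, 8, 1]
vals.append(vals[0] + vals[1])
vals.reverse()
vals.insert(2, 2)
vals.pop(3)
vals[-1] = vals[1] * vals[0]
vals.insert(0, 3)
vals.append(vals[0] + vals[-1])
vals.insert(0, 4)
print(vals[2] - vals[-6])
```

6

append vals[0]+vals[1] = 1+8 = 9 → [1, 8, 1, 9]
reverse → [9, 1, 8, 1]
insert 2 at 2 → [9, 1, 2, 8, 1]
pop(3) removes 8 → [9, 1, 2, 1]
vals[-1] = vals[1]*vals[0] = 1*9 = 9 → [9, 1, 2, 9]
insert 3 at 0 → [3, 9, 1, 2, 9]
append vals[0]+vals[-1] = 3+9 = 12 → [3, 9, 1, 2, 9, 12]
insert 4 at 0 → [4, 3, 9, 1, 2, 9, 12]
vals[2]-vals[-6] = 9-3 = 6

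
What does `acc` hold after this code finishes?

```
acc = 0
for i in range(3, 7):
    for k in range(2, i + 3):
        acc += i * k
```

467

i=3,k=2: acc = 0+6 = 6
i=3,k=3: acc = 6+9 = 15
i=3,k=4: acc = 15+12 = 27
i=3,k=5: acc = 27+15 = 42
i=4,k=2: acc = 42+8 = 50
i=4,k=3: acc = 50+12 = 62
i=4,k=4: acc = 62+16 = 78
i=4,k=5: acc = 78+20 = 98
i=4,k=6: acc = 98+24 = 122
i=5,k=2: acc = 122+10 = 132
i=5,k=3: acc = 132+15 = 147
i=5,k=4: acc = 147+20 = 167
i=5,k=5: acc = 167+25 = 192
i=5,k=6: acc = 192+30 = 222
i=5,k=7: acc = 222+35 = 257
i=6,k=2: acc = 257+12 = 269
i=6,k=3: acc = 269+18 = 287
i=6,k=4: acc = 287+24 = 311
i=6,k=5: acc = 311+30 = 341
i=6,k=6: acc = 341+36 = 377
i=6,k=7: acc = 377+42 = 419
i=6,k=8: acc = 419+48 = 467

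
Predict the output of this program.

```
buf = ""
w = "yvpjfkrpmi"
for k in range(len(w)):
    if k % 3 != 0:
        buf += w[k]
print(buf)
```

vpfkpm

k=0: skip
k=1: add 'v' → 'v'
k=2: add 'p' → 'vp'
k=3: skip
k=4: add 'f' → 'vpf'
k=5: add 'k' → 'vpfk'
k=6: skip
k=7: add 'p' → 'vpfkp'
k=8: add 'm' → 'vpfkpm'
k=9: skip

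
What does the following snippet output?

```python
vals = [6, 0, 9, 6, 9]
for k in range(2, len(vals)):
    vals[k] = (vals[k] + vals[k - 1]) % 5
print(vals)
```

k=2: vals[2] = (9+0)%5 = 4 → [6, 0, 4, 6, 9]
k=3: vals[3] = (6+4)%5 = 0 → [6, 0, 4, 0, 9]
k=4: vals[4] = (9+0)%5 = 4 → [6, 0, 4, 0, 4]

[6, 0, 4, 0, 4]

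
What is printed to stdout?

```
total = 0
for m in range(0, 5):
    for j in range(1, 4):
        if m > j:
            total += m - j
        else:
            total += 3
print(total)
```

m=0,j=1: not 0>1, total = 0+3 = 3
m=0,j=2: not 0>2, total = 3+3 = 6
m=0,j=3: not 0>3, total = 6+3 = 9
m=1,j=1: not 1>1, total = 9+3 = 12
m=1,j=2: not 1>2, total = 12+3 = 15
m=1,j=3: not 1>3, total = 15+3 = 18
m=2,j=1: 2>1, total = 18+1 = 19
m=2,j=2: not 2>2, total = 19+3 = 22
m=2,j=3: not 2>3, total = 22+3 = 25
m=3,j=1: 3>1, total = 25+2 = 27
m=3,j=2: 3>2, total = 27+1 = 28
m=3,j=3: not 3>3, total = 28+3 = 31
m=4,j=1: 4>1, total = 31+3 = 34
m=4,j=2: 4>2, total = 34+2 = 36
m=4,j=3: 4>3, total = 36+1 = 37

37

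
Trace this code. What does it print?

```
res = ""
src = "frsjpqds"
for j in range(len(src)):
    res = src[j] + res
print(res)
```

sdqpjsrf

j=0: prepend 'f' → 'f'
j=1: prepend 'r' → 'rf'
j=2: prepend 's' → 'srf'
j=3: prepend 'j' → 'jsrf'
j=4: prepend 'p' → 'pjsrf'
j=5: prepend 'q' → 'qpjsrf'
j=6: prepend 'd' → 'dqpjsrf'
j=7: prepend 's' → 'sdqpjsrf'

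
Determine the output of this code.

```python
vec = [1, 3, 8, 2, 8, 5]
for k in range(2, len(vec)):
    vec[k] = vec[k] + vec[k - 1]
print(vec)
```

k=2: vec[2] = 8+3 = 11 → [1, 3, 11, 2, 8, 5]
k=3: vec[3] = 2+11 = 13 → [1, 3, 11, 13, 8, 5]
k=4: vec[4] = 8+13 = 21 → [1, 3, 11, 13, 21, 5]
k=5: vec[5] = 5+21 = 26 → [1, 3, 11, 13, 21, 26]

[1, 3, 11, 13, 21, 26]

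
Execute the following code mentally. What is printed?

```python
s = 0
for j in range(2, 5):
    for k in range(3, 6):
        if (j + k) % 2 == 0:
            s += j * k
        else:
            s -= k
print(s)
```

28

j=2,k=3: odd sum, s = 0-3 = -3
j=2,k=4: even sum, s = (-3)+8 = 5
j=2,k=5: odd sum, s = 5-5 = 0
j=3,k=3: even sum, s = 0+9 = 9
j=3,k=4: odd sum, s = 9-4 = 5
j=3,k=5: even sum, s = 5+15 = 20
j=4,k=3: odd sum, s = 20-3 = 17
j=4,k=4: even sum, s = 17+16 = 33
j=4,k=5: odd sum, s = 33-5 = 28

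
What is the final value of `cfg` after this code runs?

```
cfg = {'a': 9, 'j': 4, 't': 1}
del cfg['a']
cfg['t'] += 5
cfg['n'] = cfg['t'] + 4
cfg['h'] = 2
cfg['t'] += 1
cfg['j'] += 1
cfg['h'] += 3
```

{'j': 5, 't': 7, 'n': 10, 'h': 5}

del 'a' → {'j': 4, 't': 1}
cfg['t'] = 1+5 = 6 → {'j': 4, 't': 6}
cfg['n'] = cfg['t']+4 = 10 → {'j': 4, 't': 6, 'n': 10}
cfg['h'] = 2 → {'j': 4, 't': 6, 'n': 10, 'h': 2}
cfg['t'] = 6+1 = 7 → {'j': 4, 't': 7, 'n': 10, 'h': 2}
cfg['j'] = 4+1 = 5 → {'j': 5, 't': 7, 'n': 10, 'h': 2}
cfg['h'] = 2+3 = 5 → {'j': 5, 't': 7, 'n': 10, 'h': 5}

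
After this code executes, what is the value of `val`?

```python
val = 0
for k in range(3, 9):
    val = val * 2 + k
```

k=3: val = 0*2+3 = 3
k=4: val = 3*2+4 = 10
k=5: val = 10*2+5 = 25
k=6: val = 25*2+6 = 56
k=7: val = 56*2+7 = 119
k=8: val = 119*2+8 = 246

246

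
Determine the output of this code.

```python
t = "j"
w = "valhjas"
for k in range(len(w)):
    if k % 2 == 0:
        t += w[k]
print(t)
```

jvljs

k=0: add 'v' → 'jv'
k=1: skip
k=2: add 'l' → 'jvl'
k=3: skip
k=4: add 'j' → 'jvlj'
k=5: skip
k=6: add 's' → 'jvljs'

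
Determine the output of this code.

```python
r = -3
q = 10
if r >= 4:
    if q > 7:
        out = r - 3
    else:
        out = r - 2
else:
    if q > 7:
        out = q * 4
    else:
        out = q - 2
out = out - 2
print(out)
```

38

r=-3, q=10
r >= 4 is False; q > 7 is True
→ out = q * 4 = 40
out = 40-2 = 38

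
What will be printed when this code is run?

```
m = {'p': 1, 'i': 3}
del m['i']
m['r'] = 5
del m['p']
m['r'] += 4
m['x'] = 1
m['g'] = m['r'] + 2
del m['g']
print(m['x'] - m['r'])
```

-8

del 'i' → {'p': 1}
m['r'] = 5 → {'p': 1, 'r': 5}
del 'p' → {'r': 5}
m['r'] = 5+4 = 9 → {'r': 9}
m['x'] = 1 → {'r': 9, 'x': 1}
m['g'] = m['r']+2 = 11 → {'r': 9, 'x': 1, 'g': 11}
del 'g' → {'r': 9, 'x': 1}
m['x']-m['r'] = 1-9 = -8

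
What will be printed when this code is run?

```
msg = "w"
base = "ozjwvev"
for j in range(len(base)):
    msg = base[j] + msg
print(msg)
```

vevwjzow

j=0: prepend 'o' → 'ow'
j=1: prepend 'z' → 'zow'
j=2: prepend 'j' → 'jzow'
j=3: prepend 'w' → 'wjzow'
j=4: prepend 'v' → 'vwjzow'
j=5: prepend 'e' → 'evwjzow'
j=6: prepend 'v' → 'vevwjzow'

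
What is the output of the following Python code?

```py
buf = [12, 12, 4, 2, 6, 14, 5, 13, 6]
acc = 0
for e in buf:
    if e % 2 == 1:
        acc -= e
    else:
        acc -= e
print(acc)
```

e=12: not odd, acc = 0-12 = -12
e=12: not odd, acc = (-12)-12 = -24
e=4: not odd, acc = (-24)-4 = -28
e=2: not odd, acc = (-28)-2 = -30
e=6: not odd, acc = (-30)-6 = -36
e=14: not odd, acc = (-36)-14 = -50
e=5: odd, acc = (-50)-5 = -55
e=13: odd, acc = (-55)-13 = -68
e=6: not odd, acc = (-68)-6 = -74

-74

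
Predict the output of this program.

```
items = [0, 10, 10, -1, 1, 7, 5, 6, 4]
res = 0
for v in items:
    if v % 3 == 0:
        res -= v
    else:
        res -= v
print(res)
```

v=0: %3==0, res = 0-0 = 0
v=10: not %3==0, res = 0-10 = -10
v=10: not %3==0, res = (-10)-10 = -20
v=-1: not %3==0, res = (-20)-(-1) = -19
v=1: not %3==0, res = (-19)-1 = -20
v=7: not %3==0, res = (-20)-7 = -27
v=5: not %3==0, res = (-27)-5 = -32
v=6: %3==0, res = (-32)-6 = -38
v=4: not %3==0, res = (-38)-4 = -42

-42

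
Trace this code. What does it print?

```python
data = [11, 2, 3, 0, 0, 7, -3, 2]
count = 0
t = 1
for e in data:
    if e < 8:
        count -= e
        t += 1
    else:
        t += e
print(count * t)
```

-209

e=11: not <8; t=12
e=2: <8, count = 0-2 = -2; t=13
e=3: <8, count = (-2)-3 = -5; t=14
e=0: <8, count = (-5)-0 = -5; t=15
e=0: <8, count = (-5)-0 = -5; t=16
e=7: <8, count = (-5)-7 = -12; t=17
e=-3: <8, count = (-12)-(-3) = -9; t=18
e=2: <8, count = (-9)-2 = -11; t=19
count*t = (-11)*19 = -209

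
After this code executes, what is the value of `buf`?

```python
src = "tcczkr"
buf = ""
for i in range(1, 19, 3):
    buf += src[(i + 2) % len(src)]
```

i=1: add src[3]='z' → 'z'
i=4: add src[0]='t' → 'zt'
i=7: add src[3]='z' → 'ztz'
i=10: add src[0]='t' → 'ztzt'
i=13: add src[3]='z' → 'ztztz'
i=16: add src[0]='t' → 'ztztzt'

'ztztzt'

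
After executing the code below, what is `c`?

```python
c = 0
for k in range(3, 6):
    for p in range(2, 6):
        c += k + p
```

90

k=3,p=2: c = 0+5 = 5
k=3,p=3: c = 5+6 = 11
k=3,p=4: c = 11+7 = 18
k=3,p=5: c = 18+8 = 26
k=4,p=2: c = 26+6 = 32
k=4,p=3: c = 32+7 = 39
k=4,p=4: c = 39+8 = 47
k=4,p=5: c = 47+9 = 56
k=5,p=2: c = 56+7 = 63
k=5,p=3: c = 63+8 = 71
k=5,p=4: c = 71+9 = 80
k=5,p=5: c = 80+10 = 90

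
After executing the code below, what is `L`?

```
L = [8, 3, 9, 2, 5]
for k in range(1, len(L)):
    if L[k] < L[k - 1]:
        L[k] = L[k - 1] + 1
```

[8, 9, 9, 10, 11]

k=1: 3<8, L[1] = 8+1 = 9 → [8, 9, 9, 2, 5]
k=2: 9>=9, unchanged → [8, 9, 9, 2, 5]
k=3: 2<9, L[3] = 9+1 = 10 → [8, 9, 9, 10, 5]
k=4: 5<10, L[4] = 10+1 = 11 → [8, 9, 9, 10, 11]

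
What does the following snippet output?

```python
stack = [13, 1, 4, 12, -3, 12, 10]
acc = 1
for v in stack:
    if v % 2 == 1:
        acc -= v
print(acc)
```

v=13: odd, acc = 1-13 = -12
v=1: odd, acc = (-12)-1 = -13
v=4: not odd
v=12: not odd
v=-3: odd, acc = (-13)-(-3) = -10
v=12: not odd
v=10: not odd

-10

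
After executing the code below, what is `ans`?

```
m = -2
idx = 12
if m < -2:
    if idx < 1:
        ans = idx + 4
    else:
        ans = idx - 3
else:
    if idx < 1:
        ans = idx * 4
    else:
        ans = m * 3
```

m=-2, idx=12
m < -2 is False; idx < 1 is False
→ ans = m * 3 = -6

-6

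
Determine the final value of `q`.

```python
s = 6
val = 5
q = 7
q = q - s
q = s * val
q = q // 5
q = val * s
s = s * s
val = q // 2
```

30

q = 7-6 = 1
q = 6*5 = 30
q = 30//5 = 6
q = 5*6 = 30
s = 6*6 = 36
val = 30//2 = 15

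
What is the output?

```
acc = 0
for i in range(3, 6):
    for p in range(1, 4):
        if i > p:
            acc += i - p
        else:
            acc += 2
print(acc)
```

i=3,p=1: 3>1, acc = 0+2 = 2
i=3,p=2: 3>2, acc = 2+1 = 3
i=3,p=3: not 3>3, acc = 3+2 = 5
i=4,p=1: 4>1, acc = 5+3 = 8
i=4,p=2: 4>2, acc = 8+2 = 10
i=4,p=3: 4>3, acc = 10+1 = 11
i=5,p=1: 5>1, acc = 11+4 = 15
i=5,p=2: 5>2, acc = 15+3 = 18
i=5,p=3: 5>3, acc = 18+2 = 20

20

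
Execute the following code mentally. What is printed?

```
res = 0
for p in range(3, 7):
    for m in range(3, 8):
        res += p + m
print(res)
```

190

p=3,m=3: res = 0+6 = 6
p=3,m=4: res = 6+7 = 13
p=3,m=5: res = 13+8 = 21
p=3,m=6: res = 21+9 = 30
p=3,m=7: res = 30+10 = 40
p=4,m=3: res = 40+7 = 47
p=4,m=4: res = 47+8 = 55
p=4,m=5: res = 55+9 = 64
p=4,m=6: res = 64+10 = 74
p=4,m=7: res = 74+11 = 85
p=5,m=3: res = 85+8 = 93
p=5,m=4: res = 93+9 = 102
p=5,m=5: res = 102+10 = 112
p=5,m=6: res = 112+11 = 123
p=5,m=7: res = 123+12 = 135
p=6,m=3: res = 135+9 = 144
p=6,m=4: res = 144+10 = 154
p=6,m=5: res = 154+11 = 165
p=6,m=6: res = 165+12 = 177
p=6,m=7: res = 177+13 = 190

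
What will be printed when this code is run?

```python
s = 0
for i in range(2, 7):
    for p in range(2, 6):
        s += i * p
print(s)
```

280

i=2,p=2: s = 0+4 = 4
i=2,p=3: s = 4+6 = 10
i=2,p=4: s = 10+8 = 18
i=2,p=5: s = 18+10 = 28
i=3,p=2: s = 28+6 = 34
i=3,p=3: s = 34+9 = 43
i=3,p=4: s = 43+12 = 55
i=3,p=5: s = 55+15 = 70
i=4,p=2: s = 70+8 = 78
i=4,p=3: s = 78+12 = 90
i=4,p=4: s = 90+16 = 106
i=4,p=5: s = 106+20 = 126
i=5,p=2: s = 126+10 = 136
i=5,p=3: s = 136+15 = 151
i=5,p=4: s = 151+20 = 171
i=5,p=5: s = 171+25 = 196
i=6,p=2: s = 196+12 = 208
i=6,p=3: s = 208+18 = 226
i=6,p=4: s = 226+24 = 250
i=6,p=5: s = 250+30 = 280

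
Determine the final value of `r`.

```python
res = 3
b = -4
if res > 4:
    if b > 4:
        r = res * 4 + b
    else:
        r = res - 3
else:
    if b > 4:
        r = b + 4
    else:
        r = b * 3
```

res=3, b=-4
res > 4 is False; b > 4 is False
→ r = b * 3 = -12

-12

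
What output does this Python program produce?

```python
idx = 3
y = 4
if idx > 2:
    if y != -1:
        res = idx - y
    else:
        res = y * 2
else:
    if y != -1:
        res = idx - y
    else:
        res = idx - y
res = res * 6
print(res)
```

-6

idx=3, y=4
idx > 2 is True; y != -1 is True
→ res = idx - y = -1
res = (-1)*6 = -6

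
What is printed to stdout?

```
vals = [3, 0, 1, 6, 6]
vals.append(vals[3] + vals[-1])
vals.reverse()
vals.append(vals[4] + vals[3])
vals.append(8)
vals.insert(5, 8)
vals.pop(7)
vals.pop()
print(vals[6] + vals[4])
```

3

append vals[3]+vals[-1] = 6+6 = 12 → [3, 0, 1, 6, 6, 12]
reverse → [12, 6, 6, 1, 0, 3]
append vals[4]+vals[3] = 0+1 = 1 → [12, 6, 6, 1, 0, 3, 1]
append 8 → [12, 6, 6, 1, 0, 3, 1, 8]
insert 8 at 5 → [12, 6, 6, 1, 0, 8, 3, 1, 8]
pop(7) removes 1 → [12, 6, 6, 1, 0, 8, 3, 8]
pop() removes 8 → [12, 6, 6, 1, 0, 8, 3]
vals[6]+vals[4] = 3+0 = 3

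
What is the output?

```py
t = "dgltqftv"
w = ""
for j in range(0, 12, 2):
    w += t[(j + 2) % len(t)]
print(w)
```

lqtdlq

j=0: add t[2]='l' → 'l'
j=2: add t[4]='q' → 'lq'
j=4: add t[6]='t' → 'lqt'
j=6: add t[0]='d' → 'lqtd'
j=8: add t[2]='l' → 'lqtdl'
j=10: add t[4]='q' → 'lqtdlq'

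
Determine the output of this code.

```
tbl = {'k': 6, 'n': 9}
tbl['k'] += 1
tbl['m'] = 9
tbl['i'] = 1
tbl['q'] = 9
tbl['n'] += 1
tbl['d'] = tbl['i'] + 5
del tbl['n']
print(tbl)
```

{'k': 7, 'm': 9, 'i': 1, 'q': 9, 'd': 6}

tbl['k'] = 6+1 = 7 → {'k': 7, 'n': 9}
tbl['m'] = 9 → {'k': 7, 'n': 9, 'm': 9}
tbl['i'] = 1 → {'k': 7, 'n': 9, 'm': 9, 'i': 1}
tbl['q'] = 9 → {'k': 7, 'n': 9, 'm': 9, 'i': 1, 'q': 9}
tbl['n'] = 9+1 = 10 → {'k': 7, 'n': 10, 'm': 9, 'i': 1, 'q': 9}
tbl['d'] = tbl['i']+5 = 6 → {'k': 7, 'n': 10, 'm': 9, 'i': 1, 'q': 9, 'd': 6}
del 'n' → {'k': 7, 'm': 9, 'i': 1, 'q': 9, 'd': 6}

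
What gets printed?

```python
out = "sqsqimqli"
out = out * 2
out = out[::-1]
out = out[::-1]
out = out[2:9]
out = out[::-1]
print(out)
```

ilqmiqs

repeat ×2 → 'sqsqimqlisqsqimqli'
reverse → 'ilqmiqsqsilqmiqsqs'
reverse → 'sqsqimqlisqsqimqli'
slice [2:9] → 'sqimqli'
reverse → 'ilqmiqs'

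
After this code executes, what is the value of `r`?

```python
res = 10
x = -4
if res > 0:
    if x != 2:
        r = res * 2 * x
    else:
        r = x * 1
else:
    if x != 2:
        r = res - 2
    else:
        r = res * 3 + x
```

-80

res=10, x=-4
res > 0 is True; x != 2 is True
→ r = res * 2 * x = -80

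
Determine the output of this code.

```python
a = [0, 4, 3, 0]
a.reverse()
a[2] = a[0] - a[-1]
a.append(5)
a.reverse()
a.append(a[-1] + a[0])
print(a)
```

[5, 0, 0, 3, 0, 5]

reverse → [0, 3, 4, 0]
a[2] = a[0]-a[-1] = 0-0 = 0 → [0, 3, 0, 0]
append 5 → [0, 3, 0, 0, 5]
reverse → [5, 0, 0, 3, 0]
append a[-1]+a[0] = 0+5 = 5 → [5, 0, 0, 3, 0, 5]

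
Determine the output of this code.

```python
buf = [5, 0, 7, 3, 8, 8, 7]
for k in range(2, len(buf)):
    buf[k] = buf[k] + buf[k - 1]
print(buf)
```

k=2: buf[2] = 7+0 = 7 → [5, 0, 7, 3, 8, 8, 7]
k=3: buf[3] = 3+7 = 10 → [5, 0, 7, 10, 8, 8, 7]
k=4: buf[4] = 8+10 = 18 → [5, 0, 7, 10, 18, 8, 7]
k=5: buf[5] = 8+18 = 26 → [5, 0, 7, 10, 18, 26, 7]
k=6: buf[6] = 7+26 = 33 → [5, 0, 7, 10, 18, 26, 33]

[5, 0, 7, 10, 18, 26, 33]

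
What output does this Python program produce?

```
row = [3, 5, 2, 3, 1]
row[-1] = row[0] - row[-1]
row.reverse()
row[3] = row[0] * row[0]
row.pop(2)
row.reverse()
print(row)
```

[3, 4, 3, 2]

row[-1] = row[0]-row[-1] = 3-1 = 2 → [3, 5, 2, 3, 2]
reverse → [2, 3, 2, 5, 3]
row[3] = row[0]*row[0] = 2*2 = 4 → [2, 3, 2, 4, 3]
pop(2) removes 2 → [2, 3, 4, 3]
reverse → [3, 4, 3, 2]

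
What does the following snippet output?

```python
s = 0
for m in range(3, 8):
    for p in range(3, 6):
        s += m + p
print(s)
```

135

m=3,p=3: s = 0+6 = 6
m=3,p=4: s = 6+7 = 13
m=3,p=5: s = 13+8 = 21
m=4,p=3: s = 21+7 = 28
m=4,p=4: s = 28+8 = 36
m=4,p=5: s = 36+9 = 45
m=5,p=3: s = 45+8 = 53
m=5,p=4: s = 53+9 = 62
m=5,p=5: s = 62+10 = 72
m=6,p=3: s = 72+9 = 81
m=6,p=4: s = 81+10 = 91
m=6,p=5: s = 91+11 = 102
m=7,p=3: s = 102+10 = 112
m=7,p=4: s = 112+11 = 123
m=7,p=5: s = 123+12 = 135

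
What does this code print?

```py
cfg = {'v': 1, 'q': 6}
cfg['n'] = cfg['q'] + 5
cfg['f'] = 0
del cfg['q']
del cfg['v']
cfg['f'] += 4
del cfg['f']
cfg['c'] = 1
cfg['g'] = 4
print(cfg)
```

{'n': 11, 'c': 1, 'g': 4}

cfg['n'] = cfg['q']+5 = 11 → {'v': 1, 'q': 6, 'n': 11}
cfg['f'] = 0 → {'v': 1, 'q': 6, 'n': 11, 'f': 0}
del 'q' → {'v': 1, 'n': 11, 'f': 0}
del 'v' → {'n': 11, 'f': 0}
cfg['f'] = 0+4 = 4 → {'n': 11, 'f': 4}
del 'f' → {'n': 11}
cfg['c'] = 1 → {'n': 11, 'c': 1}
cfg['g'] = 4 → {'n': 11, 'c': 1, 'g': 4}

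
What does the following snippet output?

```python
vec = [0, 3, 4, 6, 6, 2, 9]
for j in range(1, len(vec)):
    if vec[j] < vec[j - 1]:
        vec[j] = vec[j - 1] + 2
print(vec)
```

j=1: 3>=0, unchanged → [0, 3, 4, 6, 6, 2, 9]
j=2: 4>=3, unchanged → [0, 3, 4, 6, 6, 2, 9]
j=3: 6>=4, unchanged → [0, 3, 4, 6, 6, 2, 9]
j=4: 6>=6, unchanged → [0, 3, 4, 6, 6, 2, 9]
j=5: 2<6, vec[5] = 6+2 = 8 → [0, 3, 4, 6, 6, 8, 9]
j=6: 9>=8, unchanged → [0, 3, 4, 6, 6, 8, 9]

[0, 3, 4, 6, 6, 8, 9]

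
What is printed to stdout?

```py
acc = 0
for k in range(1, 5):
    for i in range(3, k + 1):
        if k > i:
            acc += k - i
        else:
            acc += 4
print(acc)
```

9

k=3,i=3: not 3>3, acc = 0+4 = 4
k=4,i=3: 4>3, acc = 4+1 = 5
k=4,i=4: not 4>4, acc = 5+4 = 9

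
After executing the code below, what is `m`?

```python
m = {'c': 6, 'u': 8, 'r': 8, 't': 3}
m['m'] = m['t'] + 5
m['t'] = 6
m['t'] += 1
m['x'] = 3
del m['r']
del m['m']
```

{'c': 6, 'u': 8, 't': 7, 'x': 3}

m['m'] = m['t']+5 = 8 → {'c': 6, 'u': 8, 'r': 8, 't': 3, 'm': 8}
m['t'] = 6 → {'c': 6, 'u': 8, 'r': 8, 't': 6, 'm': 8}
m['t'] = 6+1 = 7 → {'c': 6, 'u': 8, 'r': 8, 't': 7, 'm': 8}
m['x'] = 3 → {'c': 6, 'u': 8, 'r': 8, 't': 7, 'm': 8, 'x': 3}
del 'r' → {'c': 6, 'u': 8, 't': 7, 'm': 8, 'x': 3}
del 'm' → {'c': 6, 'u': 8, 't': 7, 'x': 3}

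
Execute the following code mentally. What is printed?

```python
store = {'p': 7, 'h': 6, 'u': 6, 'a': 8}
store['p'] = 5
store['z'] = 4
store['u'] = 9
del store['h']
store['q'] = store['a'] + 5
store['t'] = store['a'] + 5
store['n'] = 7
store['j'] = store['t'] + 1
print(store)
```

{'p': 5, 'u': 9, 'a': 8, 'z': 4, 'q': 13, 't': 13, 'n': 7, 'j': 14}

store['p'] = 5 → {'p': 5, 'h': 6, 'u': 6, 'a': 8}
store['z'] = 4 → {'p': 5, 'h': 6, 'u': 6, 'a': 8, 'z': 4}
store['u'] = 9 → {'p': 5, 'h': 6, 'u': 9, 'a': 8, 'z': 4}
del 'h' → {'p': 5, 'u': 9, 'a': 8, 'z': 4}
store['q'] = store['a']+5 = 13 → {'p': 5, 'u': 9, 'a': 8, 'z': 4, 'q': 13}
store['t'] = store['a']+5 = 13 → {'p': 5, 'u': 9, 'a': 8, 'z': 4, 'q': 13, 't': 13}
store['n'] = 7 → {'p': 5, 'u': 9, 'a': 8, 'z': 4, 'q': 13, 't': 13, 'n': 7}
store['j'] = store['t']+1 = 14 → {'p': 5, 'u': 9, 'a': 8, 'z': 4, 'q': 13, 't': 13, 'n': 7, 'j': 14}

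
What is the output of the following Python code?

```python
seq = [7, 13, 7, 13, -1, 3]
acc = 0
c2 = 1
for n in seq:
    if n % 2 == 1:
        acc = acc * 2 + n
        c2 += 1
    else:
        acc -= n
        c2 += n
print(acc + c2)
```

548

n=7: odd, acc = 0*2+7 = 7; c2=2
n=13: odd, acc = 7*2+13 = 27; c2=3
n=7: odd, acc = 27*2+7 = 61; c2=4
n=13: odd, acc = 61*2+13 = 135; c2=5
n=-1: odd, acc = 135*2+(-1) = 269; c2=6
n=3: odd, acc = 269*2+3 = 541; c2=7
acc+c2 = 541+7 = 548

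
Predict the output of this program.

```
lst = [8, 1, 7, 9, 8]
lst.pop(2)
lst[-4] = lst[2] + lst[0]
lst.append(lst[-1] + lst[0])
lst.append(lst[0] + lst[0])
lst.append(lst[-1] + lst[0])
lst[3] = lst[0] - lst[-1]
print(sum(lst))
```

pop(2) removes 7 → [8, 1, 9, 8]
lst[-4] = lst[2]+lst[0] = 9+8 = 17 → [17, 1, 9, 8]
append lst[-1]+lst[0] = 8+17 = 25 → [17, 1, 9, 8, 25]
append lst[0]+lst[0] = 17+17 = 34 → [17, 1, 9, 8, 25, 34]
append lst[-1]+lst[0] = 34+17 = 51 → [17, 1, 9, 8, 25, 34, 51]
lst[3] = lst[0]-lst[-1] = 17-51 = -34 → [17, 1, 9, -34, 25, 34, 51]
sum = 103

103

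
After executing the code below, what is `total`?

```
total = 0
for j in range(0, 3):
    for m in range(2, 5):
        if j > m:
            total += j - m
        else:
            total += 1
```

9

j=0,m=2: not 0>2, total = 0+1 = 1
j=0,m=3: not 0>3, total = 1+1 = 2
j=0,m=4: not 0>4, total = 2+1 = 3
j=1,m=2: not 1>2, total = 3+1 = 4
j=1,m=3: not 1>3, total = 4+1 = 5
j=1,m=4: not 1>4, total = 5+1 = 6
j=2,m=2: not 2>2, total = 6+1 = 7
j=2,m=3: not 2>3, total = 7+1 = 8
j=2,m=4: not 2>4, total = 8+1 = 9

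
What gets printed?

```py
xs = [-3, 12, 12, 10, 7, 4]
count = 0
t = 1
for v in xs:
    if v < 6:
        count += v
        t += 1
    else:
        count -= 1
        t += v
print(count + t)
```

v=-3: <6, count = 0+(-3) = -3; t=2
v=12: not <6, count = (-3)-1 = -4; t=14
v=12: not <6, count = (-4)-1 = -5; t=26
v=10: not <6, count = (-5)-1 = -6; t=36
v=7: not <6, count = (-6)-1 = -7; t=43
v=4: <6, count = (-7)+4 = -3; t=44
count+t = (-3)+44 = 41

41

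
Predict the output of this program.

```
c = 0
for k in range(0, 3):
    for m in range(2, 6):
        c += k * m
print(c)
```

42

k=0,m=2: c = 0+0 = 0
k=0,m=3: c = 0+0 = 0
k=0,m=4: c = 0+0 = 0
k=0,m=5: c = 0+0 = 0
k=1,m=2: c = 0+2 = 2
k=1,m=3: c = 2+3 = 5
k=1,m=4: c = 5+4 = 9
k=1,m=5: c = 9+5 = 14
k=2,m=2: c = 14+4 = 18
k=2,m=3: c = 18+6 = 24
k=2,m=4: c = 24+8 = 32
k=2,m=5: c = 32+10 = 42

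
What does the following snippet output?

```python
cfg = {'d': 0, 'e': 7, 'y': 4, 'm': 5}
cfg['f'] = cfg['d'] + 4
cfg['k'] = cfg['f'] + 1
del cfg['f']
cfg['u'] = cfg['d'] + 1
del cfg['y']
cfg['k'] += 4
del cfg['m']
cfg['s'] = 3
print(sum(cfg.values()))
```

20

cfg['f'] = cfg['d']+4 = 4 → {'d': 0, 'e': 7, 'y': 4, 'm': 5, 'f': 4}
cfg['k'] = cfg['f']+1 = 5 → {'d': 0, 'e': 7, 'y': 4, 'm': 5, 'f': 4, 'k': 5}
del 'f' → {'d': 0, 'e': 7, 'y': 4, 'm': 5, 'k': 5}
cfg['u'] = cfg['d']+1 = 1 → {'d': 0, 'e': 7, 'y': 4, 'm': 5, 'k': 5, 'u': 1}
del 'y' → {'d': 0, 'e': 7, 'm': 5, 'k': 5, 'u': 1}
cfg['k'] = 5+4 = 9 → {'d': 0, 'e': 7, 'm': 5, 'k': 9, 'u': 1}
del 'm' → {'d': 0, 'e': 7, 'k': 9, 'u': 1}
cfg['s'] = 3 → {'d': 0, 'e': 7, 'k': 9, 'u': 1, 's': 3}
sum of values = 20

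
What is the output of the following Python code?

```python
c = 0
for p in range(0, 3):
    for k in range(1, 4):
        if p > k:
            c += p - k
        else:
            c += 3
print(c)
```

p=0,k=1: not 0>1, c = 0+3 = 3
p=0,k=2: not 0>2, c = 3+3 = 6
p=0,k=3: not 0>3, c = 6+3 = 9
p=1,k=1: not 1>1, c = 9+3 = 12
p=1,k=2: not 1>2, c = 12+3 = 15
p=1,k=3: not 1>3, c = 15+3 = 18
p=2,k=1: 2>1, c = 18+1 = 19
p=2,k=2: not 2>2, c = 19+3 = 22
p=2,k=3: not 2>3, c = 22+3 = 25

25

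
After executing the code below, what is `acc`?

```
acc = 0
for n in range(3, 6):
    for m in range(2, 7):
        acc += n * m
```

240

n=3,m=2: acc = 0+6 = 6
n=3,m=3: acc = 6+9 = 15
n=3,m=4: acc = 15+12 = 27
n=3,m=5: acc = 27+15 = 42
n=3,m=6: acc = 42+18 = 60
n=4,m=2: acc = 60+8 = 68
n=4,m=3: acc = 68+12 = 80
n=4,m=4: acc = 80+16 = 96
n=4,m=5: acc = 96+20 = 116
n=4,m=6: acc = 116+24 = 140
n=5,m=2: acc = 140+10 = 150
n=5,m=3: acc = 150+15 = 165
n=5,m=4: acc = 165+20 = 185
n=5,m=5: acc = 185+25 = 210
n=5,m=6: acc = 210+30 = 240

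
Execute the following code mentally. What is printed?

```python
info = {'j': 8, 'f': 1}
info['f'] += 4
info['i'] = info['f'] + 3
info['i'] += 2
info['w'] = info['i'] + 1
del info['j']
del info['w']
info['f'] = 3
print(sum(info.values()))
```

13

info['f'] = 1+4 = 5 → {'j': 8, 'f': 5}
info['i'] = info['f']+3 = 8 → {'j': 8, 'f': 5, 'i': 8}
info['i'] = 8+2 = 10 → {'j': 8, 'f': 5, 'i': 10}
info['w'] = info['i']+1 = 11 → {'j': 8, 'f': 5, 'i': 10, 'w': 11}
del 'j' → {'f': 5, 'i': 10, 'w': 11}
del 'w' → {'f': 5, 'i': 10}
info['f'] = 3 → {'f': 3, 'i': 10}
sum of values = 13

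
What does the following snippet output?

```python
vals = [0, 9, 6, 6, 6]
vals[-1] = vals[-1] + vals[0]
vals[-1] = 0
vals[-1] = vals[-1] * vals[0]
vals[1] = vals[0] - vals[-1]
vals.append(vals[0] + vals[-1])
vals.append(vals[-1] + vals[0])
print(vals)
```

[0, 0, 6, 6, 0, 0, 0]

vals[-1] = vals[-1]+vals[0] = 6+0 = 6 → [0, 9, 6, 6, 6]
vals[-1] = 0 → [0, 9, 6, 6, 0]
vals[-1] = vals[-1]*vals[0] = 0*0 = 0 → [0, 9, 6, 6, 0]
vals[1] = vals[0]-vals[-1] = 0-0 = 0 → [0, 0, 6, 6, 0]
append vals[0]+vals[-1] = 0+0 = 0 → [0, 0, 6, 6, 0, 0]
append vals[-1]+vals[0] = 0+0 = 0 → [0, 0, 6, 6, 0, 0, 0]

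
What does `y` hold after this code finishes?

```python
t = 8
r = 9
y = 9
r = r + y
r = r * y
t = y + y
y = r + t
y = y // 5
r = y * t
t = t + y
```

r = 9+9 = 18
r = 18*9 = 162
t = 9+9 = 18
y = 162+18 = 180
y = 180//5 = 36
r = 36*18 = 648
t = 18+36 = 54

36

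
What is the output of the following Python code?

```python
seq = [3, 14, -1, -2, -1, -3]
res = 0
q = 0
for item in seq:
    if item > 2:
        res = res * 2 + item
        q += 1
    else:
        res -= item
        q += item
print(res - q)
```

32

item=3: >2, res = 0*2+3 = 3; q=1
item=14: >2, res = 3*2+14 = 20; q=2
item=-1: not >2, res = 20-(-1) = 21; q=1
item=-2: not >2, res = 21-(-2) = 23; q=-1
item=-1: not >2, res = 23-(-1) = 24; q=-2
item=-3: not >2, res = 24-(-3) = 27; q=-5
res-q = 27-(-5) = 32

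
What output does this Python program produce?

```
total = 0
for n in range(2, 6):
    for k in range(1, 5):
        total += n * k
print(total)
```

140

n=2,k=1: total = 0+2 = 2
n=2,k=2: total = 2+4 = 6
n=2,k=3: total = 6+6 = 12
n=2,k=4: total = 12+8 = 20
n=3,k=1: total = 20+3 = 23
n=3,k=2: total = 23+6 = 29
n=3,k=3: total = 29+9 = 38
n=3,k=4: total = 38+12 = 50
n=4,k=1: total = 50+4 = 54
n=4,k=2: total = 54+8 = 62
n=4,k=3: total = 62+12 = 74
n=4,k=4: total = 74+16 = 90
n=5,k=1: total = 90+5 = 95
n=5,k=2: total = 95+10 = 105
n=5,k=3: total = 105+15 = 120
n=5,k=4: total = 120+20 = 140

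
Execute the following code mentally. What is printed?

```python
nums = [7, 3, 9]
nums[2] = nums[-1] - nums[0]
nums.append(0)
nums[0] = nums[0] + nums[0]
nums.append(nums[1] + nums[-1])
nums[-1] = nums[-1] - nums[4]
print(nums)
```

nums[2] = nums[-1]-nums[0] = 9-7 = 2 → [7, 3, 2]
append 0 → [7, 3, 2, 0]
nums[0] = nums[0]+nums[0] = 7+7 = 14 → [14, 3, 2, 0]
append nums[1]+nums[-1] = 3+0 = 3 → [14, 3, 2, 0, 3]
nums[-1] = nums[-1]-nums[4] = 3-3 = 0 → [14, 3, 2, 0, 0]

[14, 3, 2, 0, 0]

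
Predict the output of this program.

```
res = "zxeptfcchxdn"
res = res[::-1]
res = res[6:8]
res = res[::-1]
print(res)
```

reverse → 'ndxhccftpexz'
slice [6:8] → 'ft'
reverse → 'tf'

tf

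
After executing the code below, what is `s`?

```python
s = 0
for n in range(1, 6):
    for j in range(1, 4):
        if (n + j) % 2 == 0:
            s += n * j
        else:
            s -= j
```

34

n=1,j=1: even sum, s = 0+1 = 1
n=1,j=2: odd sum, s = 1-2 = -1
n=1,j=3: even sum, s = (-1)+3 = 2
n=2,j=1: odd sum, s = 2-1 = 1
n=2,j=2: even sum, s = 1+4 = 5
n=2,j=3: odd sum, s = 5-3 = 2
n=3,j=1: even sum, s = 2+3 = 5
n=3,j=2: odd sum, s = 5-2 = 3
n=3,j=3: even sum, s = 3+9 = 12
n=4,j=1: odd sum, s = 12-1 = 11
n=4,j=2: even sum, s = 11+8 = 19
n=4,j=3: odd sum, s = 19-3 = 16
n=5,j=1: even sum, s = 16+5 = 21
n=5,j=2: odd sum, s = 21-2 = 19
n=5,j=3: even sum, s = 19+15 = 34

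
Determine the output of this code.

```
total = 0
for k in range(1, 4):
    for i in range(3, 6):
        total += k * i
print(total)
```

k=1,i=3: total = 0+3 = 3
k=1,i=4: total = 3+4 = 7
k=1,i=5: total = 7+5 = 12
k=2,i=3: total = 12+6 = 18
k=2,i=4: total = 18+8 = 26
k=2,i=5: total = 26+10 = 36
k=3,i=3: total = 36+9 = 45
k=3,i=4: total = 45+12 = 57
k=3,i=5: total = 57+15 = 72

72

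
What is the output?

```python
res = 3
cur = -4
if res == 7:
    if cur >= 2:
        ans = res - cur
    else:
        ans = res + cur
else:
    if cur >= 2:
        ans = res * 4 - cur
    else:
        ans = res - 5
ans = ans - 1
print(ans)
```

-3

res=3, cur=-4
res == 7 is False; cur >= 2 is False
→ ans = res - 5 = -2
ans = (-2)-1 = -3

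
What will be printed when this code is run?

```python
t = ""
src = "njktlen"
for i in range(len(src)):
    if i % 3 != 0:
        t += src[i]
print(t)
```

jkle

i=0: skip
i=1: add 'j' → 'j'
i=2: add 'k' → 'jk'
i=3: skip
i=4: add 'l' → 'jkl'
i=5: add 'e' → 'jkle'
i=6: skip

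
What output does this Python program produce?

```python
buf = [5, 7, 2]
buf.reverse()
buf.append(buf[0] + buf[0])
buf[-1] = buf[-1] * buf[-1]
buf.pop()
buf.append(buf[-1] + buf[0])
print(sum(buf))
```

reverse → [2, 7, 5]
append buf[0]+buf[0] = 2+2 = 4 → [2, 7, 5, 4]
buf[-1] = buf[-1]*buf[-1] = 4*4 = 16 → [2, 7, 5, 16]
pop() removes 16 → [2, 7, 5]
append buf[-1]+buf[0] = 5+2 = 7 → [2, 7, 5, 7]
sum = 21

21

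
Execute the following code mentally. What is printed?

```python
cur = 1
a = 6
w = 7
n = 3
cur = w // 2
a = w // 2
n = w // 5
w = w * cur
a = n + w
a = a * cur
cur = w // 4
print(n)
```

cur = 7//2 = 3
a = 7//2 = 3
n = 7//5 = 1
w = 7*3 = 21
a = 1+21 = 22
a = 22*3 = 66
cur = 21//4 = 5

1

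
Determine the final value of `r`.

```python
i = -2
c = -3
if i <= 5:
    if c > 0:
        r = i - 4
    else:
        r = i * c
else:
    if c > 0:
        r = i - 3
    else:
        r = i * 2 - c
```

6

i=-2, c=-3
i <= 5 is True; c > 0 is False
→ r = i * c = 6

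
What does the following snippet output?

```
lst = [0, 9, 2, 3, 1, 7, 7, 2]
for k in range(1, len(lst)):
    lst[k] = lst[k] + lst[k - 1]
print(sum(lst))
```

k=1: lst[1] = 9+0 = 9 → [0, 9, 2, 3, 1, 7, 7, 2]
k=2: lst[2] = 2+9 = 11 → [0, 9, 11, 3, 1, 7, 7, 2]
k=3: lst[3] = 3+11 = 14 → [0, 9, 11, 14, 1, 7, 7, 2]
k=4: lst[4] = 1+14 = 15 → [0, 9, 11, 14, 15, 7, 7, 2]
k=5: lst[5] = 7+15 = 22 → [0, 9, 11, 14, 15, 22, 7, 2]
k=6: lst[6] = 7+22 = 29 → [0, 9, 11, 14, 15, 22, 29, 2]
k=7: lst[7] = 2+29 = 31 → [0, 9, 11, 14, 15, 22, 29, 31]
sum = 131

131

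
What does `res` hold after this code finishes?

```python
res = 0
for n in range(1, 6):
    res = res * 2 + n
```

57

n=1: res = 0*2+1 = 1
n=2: res = 1*2+2 = 4
n=3: res = 4*2+3 = 11
n=4: res = 11*2+4 = 26
n=5: res = 26*2+5 = 57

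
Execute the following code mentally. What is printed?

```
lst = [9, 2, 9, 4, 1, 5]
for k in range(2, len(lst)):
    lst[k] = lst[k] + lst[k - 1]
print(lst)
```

[9, 2, 11, 15, 16, 21]

k=2: lst[2] = 9+2 = 11 → [9, 2, 11, 4, 1, 5]
k=3: lst[3] = 4+11 = 15 → [9, 2, 11, 15, 1, 5]
k=4: lst[4] = 1+15 = 16 → [9, 2, 11, 15, 16, 5]
k=5: lst[5] = 5+16 = 21 → [9, 2, 11, 15, 16, 21]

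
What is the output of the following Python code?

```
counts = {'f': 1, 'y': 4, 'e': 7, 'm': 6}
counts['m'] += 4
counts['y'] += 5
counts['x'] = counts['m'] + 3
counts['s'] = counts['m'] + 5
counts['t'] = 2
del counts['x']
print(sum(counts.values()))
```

counts['m'] = 6+4 = 10 → {'f': 1, 'y': 4, 'e': 7, 'm': 10}
counts['y'] = 4+5 = 9 → {'f': 1, 'y': 9, 'e': 7, 'm': 10}
counts['x'] = counts['m']+3 = 13 → {'f': 1, 'y': 9, 'e': 7, 'm': 10, 'x': 13}
counts['s'] = counts['m']+5 = 15 → {'f': 1, 'y': 9, 'e': 7, 'm': 10, 'x': 13, 's': 15}
counts['t'] = 2 → {'f': 1, 'y': 9, 'e': 7, 'm': 10, 'x': 13, 's': 15, 't': 2}
del 'x' → {'f': 1, 'y': 9, 'e': 7, 'm': 10, 's': 15, 't': 2}
sum of values = 44

44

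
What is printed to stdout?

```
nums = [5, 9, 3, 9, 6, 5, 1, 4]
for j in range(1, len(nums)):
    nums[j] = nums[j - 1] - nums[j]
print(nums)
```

j=1: nums[1] = 5-9 = -4 → [5, -4, 3, 9, 6, 5, 1, 4]
j=2: nums[2] = (-4)-3 = -7 → [5, -4, -7, 9, 6, 5, 1, 4]
j=3: nums[3] = (-7)-9 = -16 → [5, -4, -7, -16, 6, 5, 1, 4]
j=4: nums[4] = (-16)-6 = -22 → [5, -4, -7, -16, -22, 5, 1, 4]
j=5: nums[5] = (-22)-5 = -27 → [5, -4, -7, -16, -22, -27, 1, 4]
j=6: nums[6] = (-27)-1 = -28 → [5, -4, -7, -16, -22, -27, -28, 4]
j=7: nums[7] = (-28)-4 = -32 → [5, -4, -7, -16, -22, -27, -28, -32]

[5, -4, -7, -16, -22, -27, -28, -32]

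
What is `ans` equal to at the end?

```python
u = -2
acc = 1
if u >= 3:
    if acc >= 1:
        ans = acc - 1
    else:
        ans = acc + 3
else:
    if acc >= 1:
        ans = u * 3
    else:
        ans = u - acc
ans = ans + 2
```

u=-2, acc=1
u >= 3 is False; acc >= 1 is True
→ ans = u * 3 = -6
ans = (-6)+2 = -4

-4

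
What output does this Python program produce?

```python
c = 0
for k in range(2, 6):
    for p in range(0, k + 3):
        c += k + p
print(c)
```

k=2,p=0: c = 0+2 = 2
k=2,p=1: c = 2+3 = 5
k=2,p=2: c = 5+4 = 9
k=2,p=3: c = 9+5 = 14
k=2,p=4: c = 14+6 = 20
k=3,p=0: c = 20+3 = 23
k=3,p=1: c = 23+4 = 27
k=3,p=2: c = 27+5 = 32
k=3,p=3: c = 32+6 = 38
k=3,p=4: c = 38+7 = 45
k=3,p=5: c = 45+8 = 53
k=4,p=0: c = 53+4 = 57
k=4,p=1: c = 57+5 = 62
k=4,p=2: c = 62+6 = 68
k=4,p=3: c = 68+7 = 75
k=4,p=4: c = 75+8 = 83
k=4,p=5: c = 83+9 = 92
k=4,p=6: c = 92+10 = 102
k=5,p=0: c = 102+5 = 107
k=5,p=1: c = 107+6 = 113
k=5,p=2: c = 113+7 = 120
k=5,p=3: c = 120+8 = 128
k=5,p=4: c = 128+9 = 137
k=5,p=5: c = 137+10 = 147
k=5,p=6: c = 147+11 = 158
k=5,p=7: c = 158+12 = 170

170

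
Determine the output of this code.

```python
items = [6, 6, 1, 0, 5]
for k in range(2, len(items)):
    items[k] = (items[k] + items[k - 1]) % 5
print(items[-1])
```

k=2: items[2] = (1+6)%5 = 2 → [6, 6, 2, 0, 5]
k=3: items[3] = (0+2)%5 = 2 → [6, 6, 2, 2, 5]
k=4: items[4] = (5+2)%5 = 2 → [6, 6, 2, 2, 2]

2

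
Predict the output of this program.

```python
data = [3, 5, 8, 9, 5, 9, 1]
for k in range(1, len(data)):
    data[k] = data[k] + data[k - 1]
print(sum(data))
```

k=1: data[1] = 5+3 = 8 → [3, 8, 8, 9, 5, 9, 1]
k=2: data[2] = 8+8 = 16 → [3, 8, 16, 9, 5, 9, 1]
k=3: data[3] = 9+16 = 25 → [3, 8, 16, 25, 5, 9, 1]
k=4: data[4] = 5+25 = 30 → [3, 8, 16, 25, 30, 9, 1]
k=5: data[5] = 9+30 = 39 → [3, 8, 16, 25, 30, 39, 1]
k=6: data[6] = 1+39 = 40 → [3, 8, 16, 25, 30, 39, 40]
sum = 161

161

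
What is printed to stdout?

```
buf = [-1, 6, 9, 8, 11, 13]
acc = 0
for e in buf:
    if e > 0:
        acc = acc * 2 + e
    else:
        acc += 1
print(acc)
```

267

e=-1: not >0, acc = 0+1 = 1
e=6: >0, acc = 1*2+6 = 8
e=9: >0, acc = 8*2+9 = 25
e=8: >0, acc = 25*2+8 = 58
e=11: >0, acc = 58*2+11 = 127
e=13: >0, acc = 127*2+13 = 267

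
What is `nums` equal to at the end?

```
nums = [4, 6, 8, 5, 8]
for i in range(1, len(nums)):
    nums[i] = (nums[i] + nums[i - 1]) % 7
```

[4, 3, 4, 2, 3]

i=1: nums[1] = (6+4)%7 = 3 → [4, 3, 8, 5, 8]
i=2: nums[2] = (8+3)%7 = 4 → [4, 3, 4, 5, 8]
i=3: nums[3] = (5+4)%7 = 2 → [4, 3, 4, 2, 8]
i=4: nums[4] = (8+2)%7 = 3 → [4, 3, 4, 2, 3]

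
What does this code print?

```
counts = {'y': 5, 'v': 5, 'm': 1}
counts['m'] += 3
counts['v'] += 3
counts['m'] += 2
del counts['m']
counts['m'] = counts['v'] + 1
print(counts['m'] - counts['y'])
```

4

counts['m'] = 1+3 = 4 → {'y': 5, 'v': 5, 'm': 4}
counts['v'] = 5+3 = 8 → {'y': 5, 'v': 8, 'm': 4}
counts['m'] = 4+2 = 6 → {'y': 5, 'v': 8, 'm': 6}
del 'm' → {'y': 5, 'v': 8}
counts['m'] = counts['v']+1 = 9 → {'y': 5, 'v': 8, 'm': 9}
counts['m']-counts['y'] = 9-5 = 4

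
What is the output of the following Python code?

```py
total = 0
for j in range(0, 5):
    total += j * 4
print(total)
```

40

j=0: total = 0+0*4 = 0
j=1: total = 0+1*4 = 4
j=2: total = 4+2*4 = 12
j=3: total = 12+3*4 = 24
j=4: total = 24+4*4 = 40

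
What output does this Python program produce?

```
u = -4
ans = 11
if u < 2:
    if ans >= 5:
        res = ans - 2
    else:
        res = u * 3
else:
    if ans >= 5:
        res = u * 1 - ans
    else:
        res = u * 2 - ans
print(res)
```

u=-4, ans=11
u < 2 is True; ans >= 5 is True
→ res = ans - 2 = 9

9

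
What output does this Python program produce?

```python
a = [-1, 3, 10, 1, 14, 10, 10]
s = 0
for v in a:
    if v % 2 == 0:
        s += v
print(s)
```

44

v=-1: not even
v=3: not even
v=10: even, s = 0+10 = 10
v=1: not even
v=14: even, s = 10+14 = 24
v=10: even, s = 24+10 = 34
v=10: even, s = 34+10 = 44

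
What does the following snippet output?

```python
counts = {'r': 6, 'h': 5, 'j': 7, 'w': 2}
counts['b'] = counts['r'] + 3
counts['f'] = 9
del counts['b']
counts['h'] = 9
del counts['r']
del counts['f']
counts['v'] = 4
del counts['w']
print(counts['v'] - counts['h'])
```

-5

counts['b'] = counts['r']+3 = 9 → {'r': 6, 'h': 5, 'j': 7, 'w': 2, 'b': 9}
counts['f'] = 9 → {'r': 6, 'h': 5, 'j': 7, 'w': 2, 'b': 9, 'f': 9}
del 'b' → {'r': 6, 'h': 5, 'j': 7, 'w': 2, 'f': 9}
counts['h'] = 9 → {'r': 6, 'h': 9, 'j': 7, 'w': 2, 'f': 9}
del 'r' → {'h': 9, 'j': 7, 'w': 2, 'f': 9}
del 'f' → {'h': 9, 'j': 7, 'w': 2}
counts['v'] = 4 → {'h': 9, 'j': 7, 'w': 2, 'v': 4}
del 'w' → {'h': 9, 'j': 7, 'v': 4}
counts['v']-counts['h'] = 4-9 = -5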